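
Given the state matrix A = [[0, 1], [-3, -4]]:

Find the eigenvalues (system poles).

det(A - λI) = λ² - (-4)λ + 3 = (λ - (-1))(λ - (-3)). Eigenvalues: -1, -3.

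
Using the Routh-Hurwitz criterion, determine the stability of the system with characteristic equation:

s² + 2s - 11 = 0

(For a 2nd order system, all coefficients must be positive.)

Coefficients: 1, 2, -11. c=-11 not positive, so system is unstable.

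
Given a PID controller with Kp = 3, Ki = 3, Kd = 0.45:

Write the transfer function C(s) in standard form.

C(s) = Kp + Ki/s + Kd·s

Substituting values: C(s) = 3 + 3/s + 0.45s = (0.45s² + 3s + 3)/s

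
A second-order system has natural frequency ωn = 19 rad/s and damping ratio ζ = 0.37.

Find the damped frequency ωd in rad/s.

ωd = ωn√(1 - ζ²) = 19√(1 - 0.37²) = 17.65 rad/s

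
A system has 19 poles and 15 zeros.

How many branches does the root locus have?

Root locus has n branches where n = number of poles = 19.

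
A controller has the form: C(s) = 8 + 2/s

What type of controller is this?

This is a Proportional-Integral (PI) controller.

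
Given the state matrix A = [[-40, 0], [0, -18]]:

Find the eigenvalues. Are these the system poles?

For diagonal matrix, eigenvalues are diagonal entries: λ₁ = -40, λ₂ = -18. Eigenvalues of A = system poles.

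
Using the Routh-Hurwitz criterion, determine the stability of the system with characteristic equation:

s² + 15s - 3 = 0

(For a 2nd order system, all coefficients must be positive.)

Coefficients: 1, 15, -3. c=-3 not positive, so system is unstable.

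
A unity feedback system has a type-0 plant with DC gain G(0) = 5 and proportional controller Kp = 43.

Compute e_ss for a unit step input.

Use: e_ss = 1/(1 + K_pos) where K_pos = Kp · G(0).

K_pos = Kp · G(0) = 43 × 5 = 215. e_ss = 1/(1 + 215) = 0.0046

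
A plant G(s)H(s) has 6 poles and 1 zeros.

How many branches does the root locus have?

Root locus has n branches where n = number of poles = 6.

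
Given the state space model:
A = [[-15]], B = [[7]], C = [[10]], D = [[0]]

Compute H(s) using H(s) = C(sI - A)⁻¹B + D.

(sI - A)⁻¹ = 1/(s + 15). H(s) = 10 × 7/(s + 15) + 0 = 70/(s + 15).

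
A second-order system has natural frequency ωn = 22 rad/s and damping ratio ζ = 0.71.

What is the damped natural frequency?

ωd = ωn√(1 - ζ²) = 22√(1 - 0.71²) = 15.49 rad/s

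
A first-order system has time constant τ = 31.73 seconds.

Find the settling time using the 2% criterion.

For first-order system, 2% settling time ≈ 4τ = 4 × 31.73 = 126.92 s.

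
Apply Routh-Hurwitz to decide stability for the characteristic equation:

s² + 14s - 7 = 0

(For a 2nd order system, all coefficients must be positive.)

Coefficients: 1, 14, -7. c=-7 not positive, so system is unstable.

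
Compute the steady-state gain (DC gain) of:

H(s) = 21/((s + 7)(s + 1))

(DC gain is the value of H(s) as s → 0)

DC gain = H(0) = 21/(7 × 1) = 21/7 = 3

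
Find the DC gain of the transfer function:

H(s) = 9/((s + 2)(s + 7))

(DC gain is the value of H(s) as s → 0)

DC gain = H(0) = 9/(2 × 7) = 9/14 = 0.6429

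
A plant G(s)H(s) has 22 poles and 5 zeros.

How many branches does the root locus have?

Root locus has n branches where n = number of poles = 22.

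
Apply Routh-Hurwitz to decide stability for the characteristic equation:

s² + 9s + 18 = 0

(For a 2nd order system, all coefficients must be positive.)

Coefficients: 1, 9, 18. All positive, so system is stable.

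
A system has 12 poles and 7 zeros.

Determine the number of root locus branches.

Root locus has n branches where n = number of poles = 12.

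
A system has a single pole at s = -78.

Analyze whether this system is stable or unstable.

Pole at s = -78 is in the left half-plane. Stable.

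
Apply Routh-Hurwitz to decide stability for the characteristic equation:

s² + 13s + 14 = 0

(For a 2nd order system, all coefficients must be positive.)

Coefficients: 1, 13, 14. All positive, so system is stable.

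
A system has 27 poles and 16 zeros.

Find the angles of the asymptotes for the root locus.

n - m = 27 - 16 = 11. Angles: θk = (2k + 1)·180°/11 = 16.36°, 49.09°, 81.82°, 114.55°, 147.27°, 180°, 212.73°, 245.45°, 278.18°, 310.91°, 343.64°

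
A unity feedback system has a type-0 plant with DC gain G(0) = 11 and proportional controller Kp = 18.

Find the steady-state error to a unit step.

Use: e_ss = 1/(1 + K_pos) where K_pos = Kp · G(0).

K_pos = Kp · G(0) = 18 × 11 = 198. e_ss = 1/(1 + 198) = 0.0050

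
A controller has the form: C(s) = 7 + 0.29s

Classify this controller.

This is a Proportional-Derivative (PD) controller.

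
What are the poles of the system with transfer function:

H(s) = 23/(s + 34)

Pole is where denominator = 0: s + 34 = 0, so s = -34.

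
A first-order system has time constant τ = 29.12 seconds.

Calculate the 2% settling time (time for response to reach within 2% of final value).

For first-order system, 2% settling time ≈ 4τ = 4 × 29.12 = 116.48 s.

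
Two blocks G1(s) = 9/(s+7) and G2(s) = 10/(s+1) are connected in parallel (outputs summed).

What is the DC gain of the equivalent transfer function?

Parallel: G_eq = G1 + G2. DC gain = G1(0) + G2(0) = 9/7 + 10/1 = 1.2857 + 10 = 11.2857.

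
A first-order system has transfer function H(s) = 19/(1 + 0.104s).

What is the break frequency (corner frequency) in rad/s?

Corner frequency = 1/τ = 1/0.104 = 9.615 rad/s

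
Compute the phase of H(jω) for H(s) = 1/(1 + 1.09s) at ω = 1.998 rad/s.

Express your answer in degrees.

Phase = -arctan(ωτ) = -arctan(1.998 × 1.09) = -65.3°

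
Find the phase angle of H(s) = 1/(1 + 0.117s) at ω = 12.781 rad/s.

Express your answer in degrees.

Phase = -arctan(ωτ) = -arctan(12.781 × 0.117) = -56.2°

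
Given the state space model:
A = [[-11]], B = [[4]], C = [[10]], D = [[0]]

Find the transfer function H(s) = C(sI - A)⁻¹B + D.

(sI - A)⁻¹ = 1/(s + 11). H(s) = 10 × 4/(s + 11) + 0 = 40/(s + 11).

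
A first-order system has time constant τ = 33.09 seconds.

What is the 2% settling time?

For first-order system, 2% settling time ≈ 4τ = 4 × 33.09 = 132.36 s.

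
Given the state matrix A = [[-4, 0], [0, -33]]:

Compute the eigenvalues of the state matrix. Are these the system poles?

For diagonal matrix, eigenvalues are diagonal entries: λ₁ = -4, λ₂ = -33. Eigenvalues of A = system poles.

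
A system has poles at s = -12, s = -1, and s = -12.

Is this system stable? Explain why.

All poles are in the left half-plane. System is stable.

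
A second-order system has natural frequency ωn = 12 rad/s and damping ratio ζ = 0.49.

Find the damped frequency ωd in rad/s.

ωd = ωn√(1 - ζ²) = 12√(1 - 0.49²) = 10.46 rad/s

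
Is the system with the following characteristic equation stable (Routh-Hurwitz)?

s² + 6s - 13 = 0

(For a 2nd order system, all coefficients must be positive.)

Coefficients: 1, 6, -13. c=-13 not positive, so system is unstable.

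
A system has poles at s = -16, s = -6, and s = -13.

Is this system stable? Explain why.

All poles are in the left half-plane. System is stable.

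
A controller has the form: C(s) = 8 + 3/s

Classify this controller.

This is a Proportional-Integral (PI) controller.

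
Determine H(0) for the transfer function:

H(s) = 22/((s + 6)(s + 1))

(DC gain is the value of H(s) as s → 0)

DC gain = H(0) = 22/(6 × 1) = 22/6 = 3.6667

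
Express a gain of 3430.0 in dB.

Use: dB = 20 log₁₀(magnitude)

dB = 20 log₁₀(3430.0) = 70.7 dB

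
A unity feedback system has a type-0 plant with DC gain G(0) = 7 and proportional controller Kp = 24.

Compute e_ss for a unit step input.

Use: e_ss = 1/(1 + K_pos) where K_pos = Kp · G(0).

K_pos = Kp · G(0) = 24 × 7 = 168. e_ss = 1/(1 + 168) = 0.0059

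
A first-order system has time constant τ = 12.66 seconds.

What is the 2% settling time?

For first-order system, 2% settling time ≈ 4τ = 4 × 12.66 = 50.64 s.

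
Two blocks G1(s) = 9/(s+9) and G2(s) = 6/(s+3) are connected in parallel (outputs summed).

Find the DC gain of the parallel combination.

Parallel: G_eq = G1 + G2. DC gain = G1(0) + G2(0) = 9/9 + 6/3 = 1 + 2 = 3.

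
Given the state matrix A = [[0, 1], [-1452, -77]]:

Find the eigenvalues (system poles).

det(A - λI) = λ² - (-77)λ + 1452 = (λ - (-33))(λ - (-44)). Eigenvalues: -33, -44.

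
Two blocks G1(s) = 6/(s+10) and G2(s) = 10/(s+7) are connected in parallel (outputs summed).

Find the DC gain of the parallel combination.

Parallel: G_eq = G1 + G2. DC gain = G1(0) + G2(0) = 6/10 + 10/7 = 0.6 + 1.4286 = 2.0286.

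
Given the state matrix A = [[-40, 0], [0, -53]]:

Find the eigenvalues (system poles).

For diagonal matrix, eigenvalues are diagonal entries: λ₁ = -40, λ₂ = -53.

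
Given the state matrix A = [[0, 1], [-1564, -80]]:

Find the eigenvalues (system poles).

det(A - λI) = λ² - (-80)λ + 1564 = (λ - (-34))(λ - (-46)). Eigenvalues: -34, -46.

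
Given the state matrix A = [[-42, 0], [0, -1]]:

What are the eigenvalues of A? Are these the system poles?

For diagonal matrix, eigenvalues are diagonal entries: λ₁ = -42, λ₂ = -1. Eigenvalues of A = system poles.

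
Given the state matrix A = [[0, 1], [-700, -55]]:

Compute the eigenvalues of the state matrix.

det(A - λI) = λ² - (-55)λ + 700 = (λ - (-35))(λ - (-20)). Eigenvalues: -35, -20.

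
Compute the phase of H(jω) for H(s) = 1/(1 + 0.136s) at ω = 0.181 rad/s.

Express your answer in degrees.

Phase = -arctan(ωτ) = -arctan(0.181 × 0.136) = -1.4°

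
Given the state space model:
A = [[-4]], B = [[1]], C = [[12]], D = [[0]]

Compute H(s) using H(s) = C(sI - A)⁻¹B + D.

(sI - A)⁻¹ = 1/(s + 4). H(s) = 12 × 1/(s + 4) + 0 = 12/(s + 4).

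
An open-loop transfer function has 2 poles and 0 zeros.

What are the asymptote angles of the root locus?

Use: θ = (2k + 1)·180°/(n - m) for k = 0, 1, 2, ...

n - m = 2 - 0 = 2. Angles: θk = (2k + 1)·180°/2 = 90°, 270°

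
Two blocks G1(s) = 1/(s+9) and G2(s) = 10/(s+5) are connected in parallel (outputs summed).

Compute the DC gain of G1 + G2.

Parallel: G_eq = G1 + G2. DC gain = G1(0) + G2(0) = 1/9 + 10/5 = 0.1111 + 2 = 2.1111.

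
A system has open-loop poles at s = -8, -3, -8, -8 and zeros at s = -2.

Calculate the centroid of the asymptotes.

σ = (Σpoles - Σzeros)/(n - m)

σ = (Σpoles - Σzeros)/(n - m) = (-27 - (-2))/(4 - 1) = -25/3 = -8.33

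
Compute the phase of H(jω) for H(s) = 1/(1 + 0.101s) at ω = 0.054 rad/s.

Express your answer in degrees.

Phase = -arctan(ωτ) = -arctan(0.054 × 0.101) = -0.3°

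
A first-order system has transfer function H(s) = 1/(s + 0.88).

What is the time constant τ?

For H(s) = 1/(s + 1/τ), the pole is at -1/τ = -0.88, so τ = 1/0.88 = 1.1364 s.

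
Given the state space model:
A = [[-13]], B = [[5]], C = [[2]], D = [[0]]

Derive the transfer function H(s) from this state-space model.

(sI - A)⁻¹ = 1/(s + 13). H(s) = 2 × 5/(s + 13) + 0 = 10/(s + 13).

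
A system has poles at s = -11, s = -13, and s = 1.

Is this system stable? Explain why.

Pole(s) at s = 1 are not in the left half-plane. System is unstable.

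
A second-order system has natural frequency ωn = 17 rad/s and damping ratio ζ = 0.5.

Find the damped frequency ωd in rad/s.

ωd = ωn√(1 - ζ²) = 17√(1 - 0.5²) = 14.72 rad/s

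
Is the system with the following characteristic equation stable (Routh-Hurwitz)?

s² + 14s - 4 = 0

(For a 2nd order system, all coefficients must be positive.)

Coefficients: 1, 14, -4. c=-4 not positive, so system is unstable.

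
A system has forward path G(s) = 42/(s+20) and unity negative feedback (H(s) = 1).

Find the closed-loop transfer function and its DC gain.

T(s) = G/(1+GH) = [42/(s+20)] / [1 + 42/(s+20)] = 42/(s+20+42) = 42/(s+62). DC gain = 42/62 = 0.6774.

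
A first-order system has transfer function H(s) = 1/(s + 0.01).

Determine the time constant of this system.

For H(s) = 1/(s + 1/τ), the pole is at -1/τ = -0.01, so τ = 1/0.01 = 100 s.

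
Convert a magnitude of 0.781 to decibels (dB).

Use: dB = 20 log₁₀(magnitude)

dB = 20 log₁₀(0.781) = -2.1 dB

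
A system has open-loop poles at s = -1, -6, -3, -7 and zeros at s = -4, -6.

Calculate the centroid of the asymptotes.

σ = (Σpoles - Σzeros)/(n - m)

σ = (Σpoles - Σzeros)/(n - m) = (-17 - (-10))/(4 - 2) = -7/2 = -3.5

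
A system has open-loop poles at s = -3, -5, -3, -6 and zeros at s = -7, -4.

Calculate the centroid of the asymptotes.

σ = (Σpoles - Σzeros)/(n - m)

σ = (Σpoles - Σzeros)/(n - m) = (-17 - (-11))/(4 - 2) = -6/2 = -3.0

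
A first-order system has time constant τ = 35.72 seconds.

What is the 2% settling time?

For first-order system, 2% settling time ≈ 4τ = 4 × 35.72 = 142.88 s.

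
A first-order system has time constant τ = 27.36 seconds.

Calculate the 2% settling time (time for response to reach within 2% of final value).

For first-order system, 2% settling time ≈ 4τ = 4 × 27.36 = 109.44 s.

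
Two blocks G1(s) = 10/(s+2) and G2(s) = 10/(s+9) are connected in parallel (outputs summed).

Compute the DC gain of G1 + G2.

Parallel: G_eq = G1 + G2. DC gain = G1(0) + G2(0) = 10/2 + 10/9 = 5 + 1.1111 = 6.1111.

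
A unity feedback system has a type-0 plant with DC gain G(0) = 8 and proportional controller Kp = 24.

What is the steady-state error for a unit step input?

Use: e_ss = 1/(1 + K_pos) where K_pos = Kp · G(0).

K_pos = Kp · G(0) = 24 × 8 = 192. e_ss = 1/(1 + 192) = 0.0052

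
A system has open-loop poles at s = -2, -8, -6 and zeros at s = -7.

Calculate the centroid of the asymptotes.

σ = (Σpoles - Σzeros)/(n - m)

σ = (Σpoles - Σzeros)/(n - m) = (-16 - (-7))/(3 - 1) = -9/2 = -4.5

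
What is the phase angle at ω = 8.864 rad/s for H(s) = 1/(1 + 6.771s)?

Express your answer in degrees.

Phase = -arctan(ωτ) = -arctan(8.864 × 6.771) = -89.0°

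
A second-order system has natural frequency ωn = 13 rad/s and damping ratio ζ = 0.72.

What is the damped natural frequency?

ωd = ωn√(1 - ζ²) = 13√(1 - 0.72²) = 9.02 rad/s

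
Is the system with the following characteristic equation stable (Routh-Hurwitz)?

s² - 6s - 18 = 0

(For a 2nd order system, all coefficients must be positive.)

Coefficients: 1, -6, -18. b=-6, c=-18 not positive, so system is unstable.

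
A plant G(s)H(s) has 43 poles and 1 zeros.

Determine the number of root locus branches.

Root locus has n branches where n = number of poles = 43.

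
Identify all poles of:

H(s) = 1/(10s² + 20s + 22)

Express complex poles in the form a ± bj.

Discriminant = 20² - 4×10×22 = 400 - 880 = -480 < 0, so the poles are a complex conjugate pair s = (-20 ± j√480)/(2×10). Real part = -20/(2×10) = -20/20 = -1; imaginary part = ±√480/(2×10) ≈ 1.0954. Poles: s = -1 ± 1.0954j.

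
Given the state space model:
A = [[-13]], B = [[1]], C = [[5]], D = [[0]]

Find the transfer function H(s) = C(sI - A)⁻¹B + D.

(sI - A)⁻¹ = 1/(s + 13). H(s) = 5 × 1/(s + 13) + 0 = 5/(s + 13).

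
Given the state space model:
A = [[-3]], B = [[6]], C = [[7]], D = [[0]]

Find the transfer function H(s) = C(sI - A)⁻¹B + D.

(sI - A)⁻¹ = 1/(s + 3). H(s) = 7 × 6/(s + 3) + 0 = 42/(s + 3).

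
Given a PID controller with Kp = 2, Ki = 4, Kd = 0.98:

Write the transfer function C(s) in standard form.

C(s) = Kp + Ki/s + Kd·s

Substituting values: C(s) = 2 + 4/s + 0.98s = (0.98s² + 2s + 4)/s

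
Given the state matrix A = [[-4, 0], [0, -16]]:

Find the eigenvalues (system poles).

For diagonal matrix, eigenvalues are diagonal entries: λ₁ = -4, λ₂ = -16.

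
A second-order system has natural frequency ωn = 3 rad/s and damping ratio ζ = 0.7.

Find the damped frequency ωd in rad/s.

ωd = ωn√(1 - ζ²) = 3√(1 - 0.7²) = 2.14 rad/s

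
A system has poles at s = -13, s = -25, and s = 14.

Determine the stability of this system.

Pole(s) at s = 14 are not in the left half-plane. System is unstable.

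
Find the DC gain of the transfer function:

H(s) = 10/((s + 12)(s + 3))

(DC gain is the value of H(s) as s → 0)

DC gain = H(0) = 10/(12 × 3) = 10/36 = 0.2778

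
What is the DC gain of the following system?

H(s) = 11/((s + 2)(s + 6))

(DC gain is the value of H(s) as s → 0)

DC gain = H(0) = 11/(2 × 6) = 11/12 = 0.9167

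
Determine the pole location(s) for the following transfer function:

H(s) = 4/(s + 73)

Pole is where denominator = 0: s + 73 = 0, so s = -73.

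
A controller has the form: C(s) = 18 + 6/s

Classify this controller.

This is a Proportional-Integral (PI) controller.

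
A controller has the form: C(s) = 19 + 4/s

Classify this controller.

This is a Proportional-Integral (PI) controller.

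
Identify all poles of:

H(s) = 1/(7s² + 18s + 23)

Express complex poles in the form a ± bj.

Discriminant = 18² - 4×7×23 = 324 - 644 = -320 < 0, so the poles are a complex conjugate pair s = (-18 ± j√320)/(2×7). Real part = -18/(2×7) = -18/14 ≈ -1.2857; imaginary part = ±√320/(2×7) ≈ 1.2778. Poles: s = -1.2857 ± 1.2778j.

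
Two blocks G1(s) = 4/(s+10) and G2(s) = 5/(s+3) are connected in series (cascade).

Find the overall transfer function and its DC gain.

Series: multiply transfer functions. G_eq = 4/(s+10) × 5/(s+3) = 20/((s+10)(s+3)). DC gain = 20/(10×3) = 0.6667.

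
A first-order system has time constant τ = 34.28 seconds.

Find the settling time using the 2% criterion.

For first-order system, 2% settling time ≈ 4τ = 4 × 34.28 = 137.12 s.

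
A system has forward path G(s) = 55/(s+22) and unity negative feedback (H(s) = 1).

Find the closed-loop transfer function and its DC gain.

T(s) = G/(1+GH) = [55/(s+22)] / [1 + 55/(s+22)] = 55/(s+22+55) = 55/(s+77). DC gain = 55/77 = 0.7143.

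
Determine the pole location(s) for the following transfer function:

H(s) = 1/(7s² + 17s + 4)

Discriminant = 17² - 4×7×4 = 289 - 112 = 177 > 0, so two distinct real poles. Using quadratic formula: s = (-17 ± √177)/(2×7) = (-17 ± √177)/14, with √177 ≈ 13.3041. s₁ ≈ -0.2640, s₂ ≈ -2.1646. Poles: s₁ = -0.2640, s₂ = -2.1646.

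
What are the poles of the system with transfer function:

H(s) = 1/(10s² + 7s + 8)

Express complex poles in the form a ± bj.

Discriminant = 7² - 4×10×8 = 49 - 320 = -271 < 0, so the poles are a complex conjugate pair s = (-7 ± j√271)/(2×10). Real part = -7/(2×10) = -7/20 = -0.35; imaginary part = ±√271/(2×10) ≈ 0.8231. Poles: s = -0.35 ± 0.8231j.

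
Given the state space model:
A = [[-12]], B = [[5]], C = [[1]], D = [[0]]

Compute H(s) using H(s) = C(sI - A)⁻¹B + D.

(sI - A)⁻¹ = 1/(s + 12). H(s) = 1 × 5/(s + 12) + 0 = 5/(s + 12).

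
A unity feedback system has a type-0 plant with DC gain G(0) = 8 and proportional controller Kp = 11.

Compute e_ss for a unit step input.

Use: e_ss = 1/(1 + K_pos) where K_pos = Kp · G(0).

K_pos = Kp · G(0) = 11 × 8 = 88. e_ss = 1/(1 + 88) = 0.0112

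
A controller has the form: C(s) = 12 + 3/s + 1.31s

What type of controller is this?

This is a Proportional-Integral-Derivative (PID) controller.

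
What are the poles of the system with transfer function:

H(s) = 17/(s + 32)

Pole is where denominator = 0: s + 32 = 0, so s = -32.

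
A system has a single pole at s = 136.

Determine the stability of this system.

Pole at s = 136 is in the right half-plane. Unstable.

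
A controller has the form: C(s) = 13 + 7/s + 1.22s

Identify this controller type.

This is a Proportional-Integral-Derivative (PID) controller.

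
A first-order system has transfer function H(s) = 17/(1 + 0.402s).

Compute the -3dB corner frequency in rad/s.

Corner frequency = 1/τ = 1/0.402 = 2.488 rad/s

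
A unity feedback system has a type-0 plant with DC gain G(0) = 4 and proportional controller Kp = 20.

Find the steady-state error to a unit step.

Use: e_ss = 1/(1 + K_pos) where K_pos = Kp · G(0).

K_pos = Kp · G(0) = 20 × 4 = 80. e_ss = 1/(1 + 80) = 0.0123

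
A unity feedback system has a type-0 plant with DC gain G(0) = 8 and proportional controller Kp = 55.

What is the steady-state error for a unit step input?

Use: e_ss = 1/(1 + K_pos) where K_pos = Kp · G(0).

K_pos = Kp · G(0) = 55 × 8 = 440. e_ss = 1/(1 + 440) = 0.0023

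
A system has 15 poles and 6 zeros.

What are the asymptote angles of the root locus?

n - m = 15 - 6 = 9. Angles: θk = (2k + 1)·180°/9 = 20°, 60°, 100°, 140°, 180°, 220°, 260°, 300°, 340°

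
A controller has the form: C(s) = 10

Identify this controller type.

This is a Proportional (P) controller.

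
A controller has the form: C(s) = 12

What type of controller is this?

This is a Proportional (P) controller.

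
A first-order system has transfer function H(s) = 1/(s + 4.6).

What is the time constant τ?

For H(s) = 1/(s + 1/τ), the pole is at -1/τ = -4.6, so τ = 1/4.6 = 0.2174 s.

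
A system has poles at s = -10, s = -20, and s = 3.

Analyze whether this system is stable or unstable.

Pole(s) at s = 3 are not in the left half-plane. System is unstable.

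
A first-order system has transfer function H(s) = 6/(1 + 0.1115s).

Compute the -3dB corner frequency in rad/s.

Corner frequency = 1/τ = 1/0.1115 = 8.969 rad/s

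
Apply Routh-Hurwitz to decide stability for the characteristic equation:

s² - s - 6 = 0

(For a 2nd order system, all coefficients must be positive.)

Coefficients: 1, -1, -6. b=-1, c=-6 not positive, so system is unstable.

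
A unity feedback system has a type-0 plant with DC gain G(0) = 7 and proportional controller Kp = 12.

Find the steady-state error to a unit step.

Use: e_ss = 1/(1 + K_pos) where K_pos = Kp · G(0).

K_pos = Kp · G(0) = 12 × 7 = 84. e_ss = 1/(1 + 84) = 0.0118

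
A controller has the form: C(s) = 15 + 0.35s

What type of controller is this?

This is a Proportional-Derivative (PD) controller.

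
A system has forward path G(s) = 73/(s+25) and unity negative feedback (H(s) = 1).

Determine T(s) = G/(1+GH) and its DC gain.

T(s) = G/(1+GH) = [73/(s+25)] / [1 + 73/(s+25)] = 73/(s+25+73) = 73/(s+98). DC gain = 73/98 = 0.7449.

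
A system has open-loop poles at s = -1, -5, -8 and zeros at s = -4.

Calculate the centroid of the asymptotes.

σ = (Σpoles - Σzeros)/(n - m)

σ = (Σpoles - Σzeros)/(n - m) = (-14 - (-4))/(3 - 1) = -10/2 = -5.0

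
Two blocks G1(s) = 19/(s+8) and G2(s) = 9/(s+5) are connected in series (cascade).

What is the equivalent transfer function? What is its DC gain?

Series: multiply transfer functions. G_eq = 19/(s+8) × 9/(s+5) = 171/((s+8)(s+5)). DC gain = 171/(8×5) = 4.275.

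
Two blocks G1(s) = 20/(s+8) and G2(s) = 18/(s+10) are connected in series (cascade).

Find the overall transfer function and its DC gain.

Series: multiply transfer functions. G_eq = 20/(s+8) × 18/(s+10) = 360/((s+8)(s+10)). DC gain = 360/(8×10) = 4.5.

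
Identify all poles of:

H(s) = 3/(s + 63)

Pole is where denominator = 0: s + 63 = 0, so s = -63.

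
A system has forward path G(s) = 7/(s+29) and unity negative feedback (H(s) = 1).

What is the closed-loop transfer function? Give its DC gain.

T(s) = G/(1+GH) = [7/(s+29)] / [1 + 7/(s+29)] = 7/(s+29+7) = 7/(s+36). DC gain = 7/36 = 0.1944.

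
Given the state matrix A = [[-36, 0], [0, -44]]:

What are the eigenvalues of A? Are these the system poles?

For diagonal matrix, eigenvalues are diagonal entries: λ₁ = -36, λ₂ = -44. Eigenvalues of A = system poles.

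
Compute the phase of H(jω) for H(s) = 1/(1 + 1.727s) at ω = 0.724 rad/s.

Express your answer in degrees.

Phase = -arctan(ωτ) = -arctan(0.724 × 1.727) = -51.3°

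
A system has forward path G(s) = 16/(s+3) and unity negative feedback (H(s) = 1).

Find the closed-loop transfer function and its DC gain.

T(s) = G/(1+GH) = [16/(s+3)] / [1 + 16/(s+3)] = 16/(s+3+16) = 16/(s+19). DC gain = 16/19 = 0.8421.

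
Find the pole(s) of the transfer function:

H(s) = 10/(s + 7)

Pole is where denominator = 0: s + 7 = 0, so s = -7.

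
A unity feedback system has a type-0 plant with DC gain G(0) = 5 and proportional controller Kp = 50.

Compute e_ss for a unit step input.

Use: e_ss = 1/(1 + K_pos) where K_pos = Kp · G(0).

K_pos = Kp · G(0) = 50 × 5 = 250. e_ss = 1/(1 + 250) = 0.0040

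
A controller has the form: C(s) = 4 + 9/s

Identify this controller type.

This is a Proportional-Integral (PI) controller.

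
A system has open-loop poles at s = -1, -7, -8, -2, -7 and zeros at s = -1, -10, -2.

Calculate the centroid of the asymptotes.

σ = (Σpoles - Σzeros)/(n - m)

σ = (Σpoles - Σzeros)/(n - m) = (-25 - (-13))/(5 - 3) = -12/2 = -6.0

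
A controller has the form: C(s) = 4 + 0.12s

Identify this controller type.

This is a Proportional-Derivative (PD) controller.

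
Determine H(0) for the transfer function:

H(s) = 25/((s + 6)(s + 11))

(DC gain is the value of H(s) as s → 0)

DC gain = H(0) = 25/(6 × 11) = 25/66 = 0.3788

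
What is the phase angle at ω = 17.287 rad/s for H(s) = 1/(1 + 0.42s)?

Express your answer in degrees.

Phase = -arctan(ωτ) = -arctan(17.287 × 0.42) = -82.2°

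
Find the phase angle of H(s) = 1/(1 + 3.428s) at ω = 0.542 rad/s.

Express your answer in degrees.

Phase = -arctan(ωτ) = -arctan(0.542 × 3.428) = -61.7°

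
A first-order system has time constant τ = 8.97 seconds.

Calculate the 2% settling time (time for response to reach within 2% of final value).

For first-order system, 2% settling time ≈ 4τ = 4 × 8.97 = 35.88 s.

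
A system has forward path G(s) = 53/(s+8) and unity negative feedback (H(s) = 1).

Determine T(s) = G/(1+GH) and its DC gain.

T(s) = G/(1+GH) = [53/(s+8)] / [1 + 53/(s+8)] = 53/(s+8+53) = 53/(s+61). DC gain = 53/61 = 0.8689.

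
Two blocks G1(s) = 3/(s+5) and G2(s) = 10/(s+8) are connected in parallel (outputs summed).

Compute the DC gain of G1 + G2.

Parallel: G_eq = G1 + G2. DC gain = G1(0) + G2(0) = 3/5 + 10/8 = 0.6 + 1.25 = 1.85.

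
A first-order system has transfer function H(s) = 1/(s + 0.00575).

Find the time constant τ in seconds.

For H(s) = 1/(s + 1/τ), the pole is at -1/τ = -0.00575, so τ = 1/0.00575 = 173.9 s.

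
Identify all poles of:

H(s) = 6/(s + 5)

Pole is where denominator = 0: s + 5 = 0, so s = -5.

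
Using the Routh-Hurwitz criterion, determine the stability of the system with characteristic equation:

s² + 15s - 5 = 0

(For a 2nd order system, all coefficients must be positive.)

Coefficients: 1, 15, -5. c=-5 not positive, so system is unstable.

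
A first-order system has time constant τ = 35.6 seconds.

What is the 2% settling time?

For first-order system, 2% settling time ≈ 4τ = 4 × 35.6 = 142.4 s.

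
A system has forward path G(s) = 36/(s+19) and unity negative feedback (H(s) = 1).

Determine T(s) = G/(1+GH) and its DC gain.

T(s) = G/(1+GH) = [36/(s+19)] / [1 + 36/(s+19)] = 36/(s+19+36) = 36/(s+55). DC gain = 36/55 = 0.6545.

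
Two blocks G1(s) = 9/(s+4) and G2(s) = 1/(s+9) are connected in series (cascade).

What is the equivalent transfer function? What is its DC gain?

Series: multiply transfer functions. G_eq = 9/(s+4) × 1/(s+9) = 9/((s+4)(s+9)). DC gain = 9/(4×9) = 0.25.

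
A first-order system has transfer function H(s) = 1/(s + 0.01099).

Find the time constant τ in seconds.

For H(s) = 1/(s + 1/τ), the pole is at -1/τ = -0.01099, so τ = 1/0.01099 = 90.99 s.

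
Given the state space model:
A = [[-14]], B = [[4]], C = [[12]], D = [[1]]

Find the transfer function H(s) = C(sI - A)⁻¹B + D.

(sI - A)⁻¹ = 1/(s + 14). H(s) = 12×4/(s + 14) + 1 = (s + 62)/(s + 14).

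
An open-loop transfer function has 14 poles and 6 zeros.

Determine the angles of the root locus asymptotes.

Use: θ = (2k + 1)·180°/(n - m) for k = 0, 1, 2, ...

n - m = 14 - 6 = 8. Angles: θk = (2k + 1)·180°/8 = 22.5°, 67.5°, 112.5°, 157.5°, 202.5°, 247.5°, 292.5°, 337.5°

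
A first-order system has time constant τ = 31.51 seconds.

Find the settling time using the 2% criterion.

For first-order system, 2% settling time ≈ 4τ = 4 × 31.51 = 126.04 s.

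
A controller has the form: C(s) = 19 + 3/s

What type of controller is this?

This is a Proportional-Integral (PI) controller.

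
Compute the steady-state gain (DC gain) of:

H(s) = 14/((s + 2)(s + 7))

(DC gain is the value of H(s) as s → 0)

DC gain = H(0) = 14/(2 × 7) = 14/14 = 1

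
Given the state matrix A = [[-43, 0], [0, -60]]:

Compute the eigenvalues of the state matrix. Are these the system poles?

For diagonal matrix, eigenvalues are diagonal entries: λ₁ = -43, λ₂ = -60. Eigenvalues of A = system poles.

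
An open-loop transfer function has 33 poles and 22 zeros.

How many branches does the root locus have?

Root locus has n branches where n = number of poles = 33.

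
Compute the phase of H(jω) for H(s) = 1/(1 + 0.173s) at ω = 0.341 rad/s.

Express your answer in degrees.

Phase = -arctan(ωτ) = -arctan(0.341 × 0.173) = -3.4°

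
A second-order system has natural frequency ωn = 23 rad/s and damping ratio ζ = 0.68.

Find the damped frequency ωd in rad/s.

ωd = ωn√(1 - ζ²) = 23√(1 - 0.68²) = 16.86 rad/s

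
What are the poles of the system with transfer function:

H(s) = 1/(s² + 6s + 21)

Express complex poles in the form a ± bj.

Discriminant = 6² - 4×1×21 = 36 - 84 = -48 < 0, so the poles are a complex conjugate pair s = (-6 ± j√48)/(2×1). Real part = -6/(2×1) = -6/2 = -3; imaginary part = ±√48/(2×1) ≈ 3.4641. Poles: s = -3 ± 3.4641j.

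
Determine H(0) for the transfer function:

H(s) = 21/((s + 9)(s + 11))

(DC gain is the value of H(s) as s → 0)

DC gain = H(0) = 21/(9 × 11) = 21/99 = 0.2121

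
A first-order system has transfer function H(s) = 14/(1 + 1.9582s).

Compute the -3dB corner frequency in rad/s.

Corner frequency = 1/τ = 1/1.9582 = 0.511 rad/s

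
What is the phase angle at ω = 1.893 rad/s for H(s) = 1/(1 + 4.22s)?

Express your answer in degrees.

Phase = -arctan(ωτ) = -arctan(1.893 × 4.22) = -82.9°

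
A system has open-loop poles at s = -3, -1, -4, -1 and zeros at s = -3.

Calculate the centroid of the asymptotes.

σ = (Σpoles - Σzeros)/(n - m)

σ = (Σpoles - Σzeros)/(n - m) = (-9 - (-3))/(4 - 1) = -6/3 = -2.0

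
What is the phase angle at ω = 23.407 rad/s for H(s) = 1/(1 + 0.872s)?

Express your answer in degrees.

Phase = -arctan(ωτ) = -arctan(23.407 × 0.872) = -87.2°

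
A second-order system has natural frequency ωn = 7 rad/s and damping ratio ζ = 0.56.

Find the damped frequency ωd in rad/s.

ωd = ωn√(1 - ζ²) = 7√(1 - 0.56²) = 5.8 rad/s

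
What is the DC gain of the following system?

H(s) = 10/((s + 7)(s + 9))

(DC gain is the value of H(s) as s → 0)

DC gain = H(0) = 10/(7 × 9) = 10/63 = 0.1587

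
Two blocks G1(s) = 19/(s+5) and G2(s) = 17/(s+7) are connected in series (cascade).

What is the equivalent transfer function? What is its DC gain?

Series: multiply transfer functions. G_eq = 19/(s+5) × 17/(s+7) = 323/((s+5)(s+7)). DC gain = 323/(5×7) = 9.2286.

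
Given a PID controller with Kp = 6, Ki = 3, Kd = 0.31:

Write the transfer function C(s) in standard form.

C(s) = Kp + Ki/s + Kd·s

Substituting values: C(s) = 6 + 3/s + 0.31s = (0.31s² + 6s + 3)/s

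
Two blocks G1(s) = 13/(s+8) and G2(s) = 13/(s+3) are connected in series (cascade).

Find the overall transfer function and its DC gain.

Series: multiply transfer functions. G_eq = 13/(s+8) × 13/(s+3) = 169/((s+8)(s+3)). DC gain = 169/(8×3) = 7.0417.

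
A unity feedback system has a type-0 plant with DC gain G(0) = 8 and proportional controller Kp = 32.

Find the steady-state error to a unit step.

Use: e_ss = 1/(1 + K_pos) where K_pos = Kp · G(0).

K_pos = Kp · G(0) = 32 × 8 = 256. e_ss = 1/(1 + 256) = 0.0039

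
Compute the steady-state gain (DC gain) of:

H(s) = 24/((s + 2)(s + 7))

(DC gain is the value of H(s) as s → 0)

DC gain = H(0) = 24/(2 × 7) = 24/14 = 1.7143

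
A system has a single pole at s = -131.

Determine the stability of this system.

Pole at s = -131 is in the left half-plane. Stable.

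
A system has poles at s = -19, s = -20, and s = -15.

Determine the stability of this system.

All poles are in the left half-plane. System is stable.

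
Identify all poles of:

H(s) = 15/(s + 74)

Pole is where denominator = 0: s + 74 = 0, so s = -74.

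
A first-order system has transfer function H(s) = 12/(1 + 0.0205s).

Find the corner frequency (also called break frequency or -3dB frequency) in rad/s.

Corner frequency = 1/τ = 1/0.0205 = 48.78 rad/s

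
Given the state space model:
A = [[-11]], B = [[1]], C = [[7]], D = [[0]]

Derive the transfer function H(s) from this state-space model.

(sI - A)⁻¹ = 1/(s + 11). H(s) = 7 × 1/(s + 11) + 0 = 7/(s + 11).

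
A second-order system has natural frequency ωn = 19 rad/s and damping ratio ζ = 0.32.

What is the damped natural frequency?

ωd = ωn√(1 - ζ²) = 19√(1 - 0.32²) = 18.0 rad/s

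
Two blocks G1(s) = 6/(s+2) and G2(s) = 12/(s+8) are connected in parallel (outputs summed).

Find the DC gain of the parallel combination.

Parallel: G_eq = G1 + G2. DC gain = G1(0) + G2(0) = 6/2 + 12/8 = 3 + 1.5 = 4.5.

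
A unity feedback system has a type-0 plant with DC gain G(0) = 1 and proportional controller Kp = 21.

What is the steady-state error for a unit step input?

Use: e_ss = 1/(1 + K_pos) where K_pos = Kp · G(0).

K_pos = Kp · G(0) = 21 × 1 = 21. e_ss = 1/(1 + 21) = 0.0455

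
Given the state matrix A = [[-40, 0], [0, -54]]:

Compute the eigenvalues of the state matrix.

For diagonal matrix, eigenvalues are diagonal entries: λ₁ = -40, λ₂ = -54.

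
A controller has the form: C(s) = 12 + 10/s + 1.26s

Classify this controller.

This is a Proportional-Integral-Derivative (PID) controller.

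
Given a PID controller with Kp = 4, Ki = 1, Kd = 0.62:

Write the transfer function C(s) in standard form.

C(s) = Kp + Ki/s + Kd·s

Substituting values: C(s) = 4 + 1/s + 0.62s = (0.62s² + 4s + 1)/s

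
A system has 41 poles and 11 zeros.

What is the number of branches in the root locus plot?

Root locus has n branches where n = number of poles = 41.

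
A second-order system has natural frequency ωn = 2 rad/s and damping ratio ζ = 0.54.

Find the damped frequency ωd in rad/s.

ωd = ωn√(1 - ζ²) = 2√(1 - 0.54²) = 1.68 rad/s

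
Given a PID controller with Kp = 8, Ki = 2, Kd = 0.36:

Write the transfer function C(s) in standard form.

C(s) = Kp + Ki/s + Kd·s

Substituting values: C(s) = 8 + 2/s + 0.36s = (0.36s² + 8s + 2)/s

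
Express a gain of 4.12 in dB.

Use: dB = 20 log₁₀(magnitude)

dB = 20 log₁₀(4.12) = 12.3 dB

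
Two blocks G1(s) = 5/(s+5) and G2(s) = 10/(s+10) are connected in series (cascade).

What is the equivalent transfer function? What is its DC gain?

Series: multiply transfer functions. G_eq = 5/(s+5) × 10/(s+10) = 50/((s+5)(s+10)). DC gain = 50/(5×10) = 1.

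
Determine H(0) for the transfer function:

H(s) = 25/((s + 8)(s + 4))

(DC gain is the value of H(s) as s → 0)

DC gain = H(0) = 25/(8 × 4) = 25/32 = 0.78125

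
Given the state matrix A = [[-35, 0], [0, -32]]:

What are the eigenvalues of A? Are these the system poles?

For diagonal matrix, eigenvalues are diagonal entries: λ₁ = -35, λ₂ = -32. Eigenvalues of A = system poles.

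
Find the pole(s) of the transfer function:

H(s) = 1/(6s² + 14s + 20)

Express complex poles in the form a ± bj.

Discriminant = 14² - 4×6×20 = 196 - 480 = -284 < 0, so the poles are a complex conjugate pair s = (-14 ± j√284)/(2×6). Real part = -14/(2×6) = -14/12 ≈ -1.1667; imaginary part = ±√284/(2×6) ≈ 1.4044. Poles: s = -1.1667 ± 1.4044j.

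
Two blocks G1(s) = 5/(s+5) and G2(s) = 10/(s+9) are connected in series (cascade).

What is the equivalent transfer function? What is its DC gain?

Series: multiply transfer functions. G_eq = 5/(s+5) × 10/(s+9) = 50/((s+5)(s+9)). DC gain = 50/(5×9) = 1.1111.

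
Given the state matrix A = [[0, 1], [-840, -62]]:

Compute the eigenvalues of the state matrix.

det(A - λI) = λ² - (-62)λ + 840 = (λ - (-20))(λ - (-42)). Eigenvalues: -20, -42.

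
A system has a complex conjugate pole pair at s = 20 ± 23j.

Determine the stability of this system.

Real part of poles is 20 (> 0, right half-plane). Unstable.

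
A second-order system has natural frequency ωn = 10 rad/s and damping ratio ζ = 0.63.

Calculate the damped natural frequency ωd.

ωd = ωn√(1 - ζ²) = 10√(1 - 0.63²) = 7.77 rad/s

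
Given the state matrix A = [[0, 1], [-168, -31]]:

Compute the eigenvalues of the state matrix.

det(A - λI) = λ² - (-31)λ + 168 = (λ - (-7))(λ - (-24)). Eigenvalues: -7, -24.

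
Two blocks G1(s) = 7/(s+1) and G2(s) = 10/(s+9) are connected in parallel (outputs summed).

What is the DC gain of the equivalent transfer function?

Parallel: G_eq = G1 + G2. DC gain = G1(0) + G2(0) = 7/1 + 10/9 = 7 + 1.1111 = 8.1111.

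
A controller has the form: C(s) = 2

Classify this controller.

This is a Proportional (P) controller.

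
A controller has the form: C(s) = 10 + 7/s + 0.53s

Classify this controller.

This is a Proportional-Integral-Derivative (PID) controller.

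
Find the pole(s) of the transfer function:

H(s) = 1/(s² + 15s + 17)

Discriminant = 15² - 4×1×17 = 225 - 68 = 157 > 0, so two distinct real poles. Using quadratic formula: s = (-15 ± √157)/(2×1) = (-15 ± √157)/2, with √157 ≈ 12.5300. s₁ ≈ -1.2350, s₂ ≈ -13.7650. Poles: s₁ = -1.2350, s₂ = -13.7650.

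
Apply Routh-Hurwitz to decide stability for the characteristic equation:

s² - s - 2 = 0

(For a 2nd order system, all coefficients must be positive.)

Coefficients: 1, -1, -2. b=-1, c=-2 not positive, so system is unstable.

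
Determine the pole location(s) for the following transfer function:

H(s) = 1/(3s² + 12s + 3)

Discriminant = 12² - 4×3×3 = 144 - 36 = 108 > 0, so two distinct real poles. Using quadratic formula: s = (-12 ± √108)/(2×3) = (-12 ± √108)/6, with √108 ≈ 10.3923. s₁ ≈ -0.2679, s₂ ≈ -3.7321. Poles: s₁ = -0.2679, s₂ = -3.7321.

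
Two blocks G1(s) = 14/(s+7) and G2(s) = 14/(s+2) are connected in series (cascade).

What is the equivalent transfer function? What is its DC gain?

Series: multiply transfer functions. G_eq = 14/(s+7) × 14/(s+2) = 196/((s+7)(s+2)). DC gain = 196/(7×2) = 14.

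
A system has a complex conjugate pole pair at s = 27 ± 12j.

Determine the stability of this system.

Real part of poles is 27 (> 0, right half-plane). Unstable.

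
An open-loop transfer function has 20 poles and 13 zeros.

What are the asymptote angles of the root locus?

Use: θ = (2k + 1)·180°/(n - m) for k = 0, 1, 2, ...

n - m = 20 - 13 = 7. Angles: θk = (2k + 1)·180°/7 = 25.71°, 77.14°, 128.57°, 180°, 231.43°, 282.86°, 334.29°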